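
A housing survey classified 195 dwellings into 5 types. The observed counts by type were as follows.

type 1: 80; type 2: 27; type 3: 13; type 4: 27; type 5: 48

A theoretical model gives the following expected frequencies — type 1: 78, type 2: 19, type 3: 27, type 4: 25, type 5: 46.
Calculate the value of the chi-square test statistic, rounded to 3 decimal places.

χ² = (80−78)²/78 + (27−19)²/19 + (13−27)²/27 + (27−25)²/25 + (48−46)²/46
   = 0.0513 + 3.3684 + 7.2593 + 0.1600 + 0.0870
Sum = 10.926

10.926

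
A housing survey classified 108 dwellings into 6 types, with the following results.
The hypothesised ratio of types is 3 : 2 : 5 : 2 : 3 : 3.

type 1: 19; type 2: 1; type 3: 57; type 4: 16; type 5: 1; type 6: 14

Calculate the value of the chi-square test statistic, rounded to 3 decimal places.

Ratio total = 18. Expected counts: 108×3/18 = 18, 108×2/18 = 12, 108×5/18 = 30, 108×2/18 = 12, 108×3/18 = 18, 108×3/18 = 18.
cat         O        E   (O−E)²/E
type 1     19       18     0.0556
type 2      1       12    10.0833
type 3     57       30    24.3000
type 4     16       12     1.3333
type 5      1       18    16.0556
type 6     14       18     0.8889
Sum = 52.717

52.717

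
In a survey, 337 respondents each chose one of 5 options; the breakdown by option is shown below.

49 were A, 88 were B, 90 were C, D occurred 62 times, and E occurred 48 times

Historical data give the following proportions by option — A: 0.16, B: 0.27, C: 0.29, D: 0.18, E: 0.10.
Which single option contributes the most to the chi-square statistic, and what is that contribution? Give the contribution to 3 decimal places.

Expected counts E_i = n·p_i: 337×0.16 = 53.92, 337×0.27 = 90.99, 337×0.29 = 97.73, 337×0.18 = 60.66, 337×0.10 = 33.7.
A: (49 − 53.92)²/53.92 = 24.2064/53.92 = 0.4489
B: (88 − 90.99)²/90.99 = 8.9401/90.99 = 0.0983
C: (90 − 97.73)²/97.73 = 59.7529/97.73 = 0.6114
D: (62 − 60.66)²/60.66 = 1.7956/60.66 = 0.0296
E: (48 − 33.7)²/33.7 = 204.49/33.7 = 6.0680
The largest term is for E: 6.068.

E, 6.068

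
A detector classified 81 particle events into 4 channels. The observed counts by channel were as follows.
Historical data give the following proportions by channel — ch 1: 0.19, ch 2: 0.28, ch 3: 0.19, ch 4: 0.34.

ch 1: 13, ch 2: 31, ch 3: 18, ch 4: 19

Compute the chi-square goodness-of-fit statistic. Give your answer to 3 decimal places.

6.514

Expected counts E_i = n·p_i: 81×0.19 = 15.39, 81×0.28 = 22.68, 81×0.19 = 15.39, 81×0.34 = 27.54.
cat         O        E   (O−E)²/E
ch 1       13    15.39     0.3712
ch 2       31    22.68     3.0521
ch 3       18    15.39     0.4426
ch 4       19    27.54     2.6482
Sum = 6.514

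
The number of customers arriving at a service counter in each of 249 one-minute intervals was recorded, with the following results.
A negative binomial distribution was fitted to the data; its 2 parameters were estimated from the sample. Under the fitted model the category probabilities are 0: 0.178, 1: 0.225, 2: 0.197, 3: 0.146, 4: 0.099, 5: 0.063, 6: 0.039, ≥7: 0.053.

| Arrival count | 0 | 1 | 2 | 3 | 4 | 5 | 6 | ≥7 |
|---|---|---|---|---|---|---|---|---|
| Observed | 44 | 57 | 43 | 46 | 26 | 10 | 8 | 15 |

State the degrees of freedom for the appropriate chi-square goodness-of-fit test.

There are k = 8 categories and 2 parameters estimated from the data, so df = 8 − 1 − 2 = 5.

5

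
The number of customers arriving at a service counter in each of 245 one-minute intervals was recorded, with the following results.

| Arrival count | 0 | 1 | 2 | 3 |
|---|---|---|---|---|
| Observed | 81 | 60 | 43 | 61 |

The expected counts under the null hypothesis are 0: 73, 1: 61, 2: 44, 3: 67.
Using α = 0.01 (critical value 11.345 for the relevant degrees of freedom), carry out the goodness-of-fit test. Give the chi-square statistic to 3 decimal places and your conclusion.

0: (81 − 73)²/73 = 64/73 = 0.8767
1: (60 − 61)²/61 = 1/61 = 0.0164
2: (43 − 44)²/44 = 1/44 = 0.0227
3: (61 − 67)²/67 = 36/67 = 0.5373
Sum = 1.453
df = 3. Since 1.453 < 11.345, we do not reject H₀.

1.453; do not reject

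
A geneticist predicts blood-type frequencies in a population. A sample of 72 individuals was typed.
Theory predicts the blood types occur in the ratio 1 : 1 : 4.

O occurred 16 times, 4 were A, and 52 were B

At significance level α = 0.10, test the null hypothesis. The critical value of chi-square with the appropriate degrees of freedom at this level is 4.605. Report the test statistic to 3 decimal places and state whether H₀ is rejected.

7.000; reject

Ratio total = 6. Expected counts: 72×1/6 = 12, 72×1/6 = 12, 72×4/6 = 48.
O: (16 − 12)²/12 = 16/12 = 1.3333
A: (4 − 12)²/12 = 64/12 = 5.3333
B: (52 − 48)²/48 = 16/48 = 0.3333
Sum = 7.000
df = 2. Since 7.000 > 4.605, we reject H₀.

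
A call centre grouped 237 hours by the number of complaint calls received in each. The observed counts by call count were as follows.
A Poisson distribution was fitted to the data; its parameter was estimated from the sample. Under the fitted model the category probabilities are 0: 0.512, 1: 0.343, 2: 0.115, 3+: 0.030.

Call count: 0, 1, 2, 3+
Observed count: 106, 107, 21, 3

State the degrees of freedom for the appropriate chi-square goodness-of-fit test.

There are k = 4 categories and 1 parameter estimated from the data, so df = 4 − 1 − 1 = 2.

2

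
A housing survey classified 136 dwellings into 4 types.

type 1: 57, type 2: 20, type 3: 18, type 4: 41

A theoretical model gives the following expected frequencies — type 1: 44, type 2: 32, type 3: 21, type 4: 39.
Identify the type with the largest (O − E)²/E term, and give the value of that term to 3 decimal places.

type 2, 4.500

cat         O        E   (O−E)²/E
type 1     57       44     3.8409
type 2     20       32     4.5000
type 3     18       21     0.4286
type 4     41       39     0.1026
The largest term is for type 2: 4.500.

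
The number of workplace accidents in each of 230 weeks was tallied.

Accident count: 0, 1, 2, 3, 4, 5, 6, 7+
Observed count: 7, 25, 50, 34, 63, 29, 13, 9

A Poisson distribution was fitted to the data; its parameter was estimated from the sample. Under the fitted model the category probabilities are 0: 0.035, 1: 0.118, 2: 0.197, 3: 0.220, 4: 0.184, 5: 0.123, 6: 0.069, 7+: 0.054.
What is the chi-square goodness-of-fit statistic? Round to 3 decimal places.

Expected counts E_i = n·p_i: 230×0.035 = 8.05, 230×0.118 = 27.14, 230×0.197 = 45.31, 230×0.220 = 50.6, 230×0.184 = 42.32, 230×0.123 = 28.29, 230×0.069 = 15.87, 230×0.054 = 12.42.
cat         O        E   (O−E)²/E
0           7     8.05     0.1370
1          25    27.14     0.1687
2          50    45.31     0.4855
3          34     50.6     5.4458
4          63    42.32    10.1054
5          29    28.29     0.0178
6          13    15.87     0.5190
7+          9    12.42     0.9417
Sum = 17.821

17.821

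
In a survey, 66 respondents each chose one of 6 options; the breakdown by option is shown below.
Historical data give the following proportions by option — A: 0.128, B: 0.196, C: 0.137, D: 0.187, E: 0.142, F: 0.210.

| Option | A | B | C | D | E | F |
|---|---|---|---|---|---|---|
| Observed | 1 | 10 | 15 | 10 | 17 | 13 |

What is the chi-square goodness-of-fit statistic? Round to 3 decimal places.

17.865

Expected counts E_i = n·p_i: 66×0.128 = 8.448, 66×0.196 = 12.936, 66×0.137 = 9.042, 66×0.187 = 12.342, 66×0.142 = 9.372, 66×0.210 = 13.86.
A: (1 − 8.448)²/8.448 = 55.472704/8.448 = 6.5664
B: (10 − 12.936)²/12.936 = 8.620096/12.936 = 0.6664
C: (15 − 9.042)²/9.042 = 35.497764/9.042 = 3.9259
D: (10 − 12.342)²/12.342 = 5.484964/12.342 = 0.4444
E: (17 − 9.372)²/9.372 = 58.186384/9.372 = 6.2085
F: (13 − 13.86)²/13.86 = 0.7396/13.86 = 0.0534
Sum = 17.865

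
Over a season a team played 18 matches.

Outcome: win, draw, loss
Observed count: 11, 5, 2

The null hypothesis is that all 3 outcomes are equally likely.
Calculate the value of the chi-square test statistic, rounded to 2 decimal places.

Under H₀ each category has probability 1/3, so each expected count is 18/3 = 6.
win: (11 − 6)²/6 = 25/6 = 4.167
draw: (5 − 6)²/6 = 1/6 = 0.167
loss: (2 − 6)²/6 = 16/6 = 2.667
Sum = 7.00

7.00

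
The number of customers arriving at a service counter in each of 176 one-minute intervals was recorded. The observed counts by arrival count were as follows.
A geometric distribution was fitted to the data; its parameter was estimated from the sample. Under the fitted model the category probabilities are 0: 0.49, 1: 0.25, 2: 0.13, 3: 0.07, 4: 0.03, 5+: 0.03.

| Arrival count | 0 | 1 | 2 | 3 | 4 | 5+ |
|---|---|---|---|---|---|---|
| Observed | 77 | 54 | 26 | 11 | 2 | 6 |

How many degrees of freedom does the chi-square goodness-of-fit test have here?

4

There are k = 6 categories and 1 parameter estimated from the data, so df = 6 − 1 − 1 = 4.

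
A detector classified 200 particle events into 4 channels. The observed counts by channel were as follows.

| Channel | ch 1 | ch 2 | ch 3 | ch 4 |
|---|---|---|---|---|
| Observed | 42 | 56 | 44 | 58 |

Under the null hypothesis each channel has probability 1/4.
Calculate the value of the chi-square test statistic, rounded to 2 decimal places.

4.00

Under H₀ each category has probability 1/4, so each expected count is 200/4 = 50.
cat         O        E   (O−E)²/E
ch 1       42       50      1.280
ch 2       56       50      0.720
ch 3       44       50      0.720
ch 4       58       50      1.280
Sum = 4.00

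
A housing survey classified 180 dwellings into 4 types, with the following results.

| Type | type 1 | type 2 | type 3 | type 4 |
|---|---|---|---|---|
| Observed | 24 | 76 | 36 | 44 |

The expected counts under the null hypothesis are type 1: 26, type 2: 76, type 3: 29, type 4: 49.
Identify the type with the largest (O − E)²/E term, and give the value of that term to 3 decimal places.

χ² = (24−26)²/26 + (76−76)²/76 + (36−29)²/29 + (44−49)²/49
   = 0.1538 + 0.0000 + 1.6897 + 0.5102
The largest term is for type 3: 1.690.

type 3, 1.690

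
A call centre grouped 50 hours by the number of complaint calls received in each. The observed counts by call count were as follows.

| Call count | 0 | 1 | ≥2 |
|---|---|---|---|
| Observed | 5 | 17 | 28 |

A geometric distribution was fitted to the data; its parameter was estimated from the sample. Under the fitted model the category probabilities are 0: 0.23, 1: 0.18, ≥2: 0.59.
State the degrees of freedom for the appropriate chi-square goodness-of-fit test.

1

There are k = 3 categories and 1 parameter estimated from the data, so df = 3 − 1 − 1 = 1.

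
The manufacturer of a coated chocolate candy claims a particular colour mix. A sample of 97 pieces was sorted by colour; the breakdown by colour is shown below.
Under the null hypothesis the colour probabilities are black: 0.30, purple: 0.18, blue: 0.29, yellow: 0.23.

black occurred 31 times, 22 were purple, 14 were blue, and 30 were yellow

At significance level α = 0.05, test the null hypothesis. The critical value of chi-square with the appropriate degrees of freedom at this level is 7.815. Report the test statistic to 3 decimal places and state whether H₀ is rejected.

11.053; reject

Expected counts E_i = n·p_i: 97×0.30 = 29.1, 97×0.18 = 17.46, 97×0.29 = 28.13, 97×0.23 = 22.31.
χ² = (31−29.1)²/29.1 + (22−17.46)²/17.46 + (14−28.13)²/28.13 + (30−22.31)²/22.31
   = 0.1241 + 1.1805 + 7.0977 + 2.6507
Sum = 11.053
df = 3. Since 11.053 > 7.815, we reject H₀.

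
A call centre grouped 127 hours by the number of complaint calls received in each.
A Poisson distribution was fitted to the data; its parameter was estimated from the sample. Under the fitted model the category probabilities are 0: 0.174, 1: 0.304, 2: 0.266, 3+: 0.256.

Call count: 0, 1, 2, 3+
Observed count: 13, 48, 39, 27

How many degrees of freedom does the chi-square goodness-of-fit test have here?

2

There are k = 4 categories and 1 parameter estimated from the data, so df = 4 − 1 − 1 = 2.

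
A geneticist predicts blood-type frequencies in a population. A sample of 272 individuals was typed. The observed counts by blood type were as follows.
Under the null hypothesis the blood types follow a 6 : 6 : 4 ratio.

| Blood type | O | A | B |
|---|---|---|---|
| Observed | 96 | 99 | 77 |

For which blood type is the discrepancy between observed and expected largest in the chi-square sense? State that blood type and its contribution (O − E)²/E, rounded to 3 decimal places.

B, 1.191

Ratio total = 16. Expected counts: 272×6/16 = 102, 272×6/16 = 102, 272×4/16 = 68.
O: (96 − 102)²/102 = 36/102 = 0.3529
A: (99 − 102)²/102 = 9/102 = 0.0882
B: (77 − 68)²/68 = 81/68 = 1.1912
The largest term is for B: 1.191.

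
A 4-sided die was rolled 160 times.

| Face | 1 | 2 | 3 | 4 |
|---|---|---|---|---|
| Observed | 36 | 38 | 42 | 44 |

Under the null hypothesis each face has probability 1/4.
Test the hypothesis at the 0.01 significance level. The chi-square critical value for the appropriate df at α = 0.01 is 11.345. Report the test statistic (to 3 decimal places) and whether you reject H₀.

Expected count for each of the 4 categories: 160/4 = 40.
χ² = (36−40)²/40 + (38−40)²/40 + (42−40)²/40 + (44−40)²/40
   = 0.4000 + 0.1000 + 0.1000 + 0.4000
Sum = 1.000
df = 3. Since 1.000 < 11.345, we do not reject H₀.

1.000; do not reject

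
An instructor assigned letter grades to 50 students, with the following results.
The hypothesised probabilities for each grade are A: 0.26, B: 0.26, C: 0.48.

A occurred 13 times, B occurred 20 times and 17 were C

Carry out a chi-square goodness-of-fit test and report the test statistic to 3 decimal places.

5.811

Expected counts E_i = n·p_i: 50×0.26 = 13, 50×0.26 = 13, 50×0.48 = 24.
A: (13 − 13)²/13 = 0/13 = 0.0000
B: (20 − 13)²/13 = 49/13 = 3.7692
C: (17 − 24)²/24 = 49/24 = 2.0417
Sum = 5.811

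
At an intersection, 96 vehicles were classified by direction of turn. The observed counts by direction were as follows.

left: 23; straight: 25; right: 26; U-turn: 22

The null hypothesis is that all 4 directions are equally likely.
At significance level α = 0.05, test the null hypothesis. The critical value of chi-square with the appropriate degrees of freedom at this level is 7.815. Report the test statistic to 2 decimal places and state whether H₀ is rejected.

0.42; do not reject

Under H₀ each category has probability 1/4, so each expected count is 96/4 = 24.
left: (23 − 24)²/24 = 1/24 = 0.042
straight: (25 − 24)²/24 = 1/24 = 0.042
right: (26 − 24)²/24 = 4/24 = 0.167
U-turn: (22 − 24)²/24 = 4/24 = 0.167
Sum = 0.42
df = 3. Since 0.42 < 7.815, we do not reject H₀.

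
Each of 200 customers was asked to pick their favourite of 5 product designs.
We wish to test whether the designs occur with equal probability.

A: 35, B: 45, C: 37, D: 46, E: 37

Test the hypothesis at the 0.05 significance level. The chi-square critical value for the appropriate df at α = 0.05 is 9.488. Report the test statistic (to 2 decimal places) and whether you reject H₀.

Expected count for each of the 5 categories: 200/5 = 40.
cat         O        E   (O−E)²/E
A          35       40      0.625
B          45       40      0.625
C          37       40      0.225
D          46       40      0.900
E          37       40      0.225
Sum = 2.60
df = 4. Since 2.60 < 9.488, we do not reject H₀.

2.60; do not reject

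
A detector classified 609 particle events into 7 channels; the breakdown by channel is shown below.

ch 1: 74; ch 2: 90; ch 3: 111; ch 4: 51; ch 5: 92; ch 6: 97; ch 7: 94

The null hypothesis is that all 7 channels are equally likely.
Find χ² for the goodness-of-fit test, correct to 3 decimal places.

Expected count for each of the 7 categories: 609/7 = 87.
cat         O        E   (O−E)²/E
ch 1       74       87     1.9425
ch 2       90       87     0.1034
ch 3      111       87     6.6207
ch 4       51       87    14.8966
ch 5       92       87     0.2874
ch 6       97       87     1.1494
ch 7       94       87     0.5632
Sum = 25.563

25.563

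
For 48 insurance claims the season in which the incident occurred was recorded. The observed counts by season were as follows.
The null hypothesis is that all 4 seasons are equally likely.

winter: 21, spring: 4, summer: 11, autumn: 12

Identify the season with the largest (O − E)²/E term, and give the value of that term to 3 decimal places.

winter, 6.750

Under H₀ each category has probability 1/4, so each expected count is 48/4 = 12.
cat         O        E   (O−E)²/E
winter     21       12     6.7500
spring      4       12     5.3333
summer     11       12     0.0833
autumn     12       12     0.0000
The largest term is for winter: 6.750.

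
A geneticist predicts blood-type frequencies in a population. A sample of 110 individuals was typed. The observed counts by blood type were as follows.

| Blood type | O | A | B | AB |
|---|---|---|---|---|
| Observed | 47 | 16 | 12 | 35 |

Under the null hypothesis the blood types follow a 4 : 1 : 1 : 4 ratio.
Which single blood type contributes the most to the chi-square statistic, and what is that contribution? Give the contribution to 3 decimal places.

Ratio total = 10. Expected counts: 110×4/10 = 44, 110×1/10 = 11, 110×1/10 = 11, 110×4/10 = 44.
cat         O        E   (O−E)²/E
O          47       44     0.2045
A          16       11     2.2727
B          12       11     0.0909
AB         35       44     1.8409
The largest term is for A: 2.273.

A, 2.273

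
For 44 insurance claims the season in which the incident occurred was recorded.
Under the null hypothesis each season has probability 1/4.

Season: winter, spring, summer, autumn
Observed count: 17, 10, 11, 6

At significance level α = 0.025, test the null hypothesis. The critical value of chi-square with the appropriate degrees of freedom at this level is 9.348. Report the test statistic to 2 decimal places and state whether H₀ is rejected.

5.64; do not reject

Expected count for each of the 4 categories: 44/4 = 11.
cat         O        E   (O−E)²/E
winter     17       11      3.273
spring     10       11      0.091
summer     11       11      0.000
autumn      6       11      2.273
Sum = 5.64
df = 3. Since 5.64 < 9.348, we do not reject H₀.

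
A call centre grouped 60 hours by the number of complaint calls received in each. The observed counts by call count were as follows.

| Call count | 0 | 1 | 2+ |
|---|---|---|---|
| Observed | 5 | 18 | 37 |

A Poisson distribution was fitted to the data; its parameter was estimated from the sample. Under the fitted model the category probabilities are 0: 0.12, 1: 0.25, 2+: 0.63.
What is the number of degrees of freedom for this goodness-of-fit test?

1

There are k = 3 categories and 1 parameter estimated from the data, so df = 3 − 1 − 1 = 1.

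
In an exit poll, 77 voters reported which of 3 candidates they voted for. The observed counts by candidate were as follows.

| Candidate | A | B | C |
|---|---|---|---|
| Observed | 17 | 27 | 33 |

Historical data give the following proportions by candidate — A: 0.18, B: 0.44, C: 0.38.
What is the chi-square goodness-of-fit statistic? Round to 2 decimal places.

2.59

Expected counts E_i = n·p_i: 77×0.18 = 13.86, 77×0.44 = 33.88, 77×0.38 = 29.26.
cat         O        E   (O−E)²/E
A          17    13.86      0.711
B          27    33.88      1.397
C          33    29.26      0.478
Sum = 2.59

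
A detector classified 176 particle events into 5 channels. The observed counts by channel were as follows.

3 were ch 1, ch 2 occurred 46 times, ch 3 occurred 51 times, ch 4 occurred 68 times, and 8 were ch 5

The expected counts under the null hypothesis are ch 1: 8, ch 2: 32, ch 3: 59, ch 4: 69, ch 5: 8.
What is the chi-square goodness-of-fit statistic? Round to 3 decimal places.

cat         O        E   (O−E)²/E
ch 1        3        8     3.1250
ch 2       46       32     6.1250
ch 3       51       59     1.0847
ch 4       68       69     0.0145
ch 5        8        8     0.0000
Sum = 10.349

10.349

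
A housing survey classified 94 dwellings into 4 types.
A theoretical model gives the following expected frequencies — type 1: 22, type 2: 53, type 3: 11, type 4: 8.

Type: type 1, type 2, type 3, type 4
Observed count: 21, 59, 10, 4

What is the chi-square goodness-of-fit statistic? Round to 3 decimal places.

type 1: (21 − 22)²/22 = 1/22 = 0.0455
type 2: (59 − 53)²/53 = 36/53 = 0.6792
type 3: (10 − 11)²/11 = 1/11 = 0.0909
type 4: (4 − 8)²/8 = 16/8 = 2.0000
Sum = 2.816

2.816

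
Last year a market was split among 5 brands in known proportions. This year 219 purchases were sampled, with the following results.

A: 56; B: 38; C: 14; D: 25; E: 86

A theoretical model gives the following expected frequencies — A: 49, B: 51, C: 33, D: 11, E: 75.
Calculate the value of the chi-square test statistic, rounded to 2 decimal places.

A: (56 − 49)²/49 = 49/49 = 1.000
B: (38 − 51)²/51 = 169/51 = 3.314
C: (14 − 33)²/33 = 361/33 = 10.939
D: (25 − 11)²/11 = 196/11 = 17.818
E: (86 − 75)²/75 = 121/75 = 1.613
Sum = 34.68

34.68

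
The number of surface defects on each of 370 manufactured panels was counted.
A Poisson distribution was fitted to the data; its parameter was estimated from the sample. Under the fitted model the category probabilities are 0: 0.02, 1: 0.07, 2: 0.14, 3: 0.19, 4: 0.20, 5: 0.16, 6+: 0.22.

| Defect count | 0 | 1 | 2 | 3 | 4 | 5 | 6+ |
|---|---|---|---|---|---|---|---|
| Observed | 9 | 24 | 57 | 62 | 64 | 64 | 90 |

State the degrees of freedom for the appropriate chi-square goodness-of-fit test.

There are k = 7 categories and 1 parameter estimated from the data, so df = 7 − 1 − 1 = 5.

5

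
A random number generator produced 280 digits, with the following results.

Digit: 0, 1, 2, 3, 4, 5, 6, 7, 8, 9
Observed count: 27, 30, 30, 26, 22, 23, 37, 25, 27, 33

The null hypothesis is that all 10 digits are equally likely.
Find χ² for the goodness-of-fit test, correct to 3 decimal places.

6.786

Under H₀ each category has probability 1/10, so each expected count is 280/10 = 28.
cat         O        E   (O−E)²/E
0          27       28     0.0357
1          30       28     0.1429
2          30       28     0.1429
3          26       28     0.1429
4          22       28     1.2857
5          23       28     0.8929
6          37       28     2.8929
7          25       28     0.3214
8          27       28     0.0357
9          33       28     0.8929
Sum = 6.786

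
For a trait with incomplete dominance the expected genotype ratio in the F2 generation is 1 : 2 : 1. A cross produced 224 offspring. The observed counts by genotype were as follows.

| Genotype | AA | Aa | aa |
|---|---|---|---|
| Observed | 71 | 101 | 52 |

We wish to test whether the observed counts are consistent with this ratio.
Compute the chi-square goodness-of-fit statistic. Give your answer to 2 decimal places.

Ratio total = 4. Expected counts: 224×1/4 = 56, 224×2/4 = 112, 224×1/4 = 56.
χ² = (71−56)²/56 + (101−112)²/112 + (52−56)²/56
   = 4.018 + 1.080 + 0.286
Sum = 5.38

5.38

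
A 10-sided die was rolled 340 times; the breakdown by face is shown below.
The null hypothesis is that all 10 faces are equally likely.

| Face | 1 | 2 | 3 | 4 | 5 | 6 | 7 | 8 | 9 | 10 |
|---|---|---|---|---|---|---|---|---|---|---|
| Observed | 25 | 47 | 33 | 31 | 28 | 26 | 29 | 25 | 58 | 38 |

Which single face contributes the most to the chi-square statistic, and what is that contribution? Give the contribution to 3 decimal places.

Expected count for each of the 10 categories: 340/10 = 34.
cat         O        E   (O−E)²/E
1          25       34     2.3824
2          47       34     4.9706
3          33       34     0.0294
4          31       34     0.2647
5          28       34     1.0588
6          26       34     1.8824
7          29       34     0.7353
8          25       34     2.3824
9          58       34    16.9412
10         38       34     0.4706
The largest term is for 9: 16.941.

9, 16.941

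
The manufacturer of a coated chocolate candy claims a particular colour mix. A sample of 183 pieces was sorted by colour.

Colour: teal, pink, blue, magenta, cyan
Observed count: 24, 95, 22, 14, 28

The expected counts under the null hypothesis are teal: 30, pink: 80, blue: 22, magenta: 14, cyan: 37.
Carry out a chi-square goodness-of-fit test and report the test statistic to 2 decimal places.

6.20

χ² = (24−30)²/30 + (95−80)²/80 + (22−22)²/22 + (14−14)²/14 + (28−37)²/37
   = 1.200 + 2.813 + 0.000 + 0.000 + 2.189
Sum = 6.20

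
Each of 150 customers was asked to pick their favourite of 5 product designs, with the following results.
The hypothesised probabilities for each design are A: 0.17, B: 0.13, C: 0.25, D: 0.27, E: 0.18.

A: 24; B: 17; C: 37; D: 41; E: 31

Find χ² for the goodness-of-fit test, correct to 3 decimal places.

Expected counts E_i = n·p_i: 150×0.17 = 25.5, 150×0.13 = 19.5, 150×0.25 = 37.5, 150×0.27 = 40.5, 150×0.18 = 27.
A: (24 − 25.5)²/25.5 = 2.25/25.5 = 0.0882
B: (17 − 19.5)²/19.5 = 6.25/19.5 = 0.3205
C: (37 − 37.5)²/37.5 = 0.25/37.5 = 0.0067
D: (41 − 40.5)²/40.5 = 0.25/40.5 = 0.0062
E: (31 − 27)²/27 = 16/27 = 0.5926
Sum = 1.014

1.014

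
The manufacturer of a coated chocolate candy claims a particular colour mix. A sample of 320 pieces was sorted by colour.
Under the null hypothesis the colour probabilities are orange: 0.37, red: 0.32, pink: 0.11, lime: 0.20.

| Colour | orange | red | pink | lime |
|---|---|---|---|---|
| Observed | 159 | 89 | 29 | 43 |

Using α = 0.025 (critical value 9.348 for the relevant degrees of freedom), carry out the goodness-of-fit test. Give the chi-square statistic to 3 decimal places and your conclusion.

Expected counts E_i = n·p_i: 320×0.37 = 118.4, 320×0.32 = 102.4, 320×0.11 = 35.2, 320×0.20 = 64.
orange: (159 − 118.4)²/118.4 = 1648.36/118.4 = 13.9220
red: (89 − 102.4)²/102.4 = 179.56/102.4 = 1.7535
pink: (29 − 35.2)²/35.2 = 38.44/35.2 = 1.0920
lime: (43 − 64)²/64 = 441/64 = 6.8906
Sum = 23.658
df = 3. Since 23.658 > 9.348, we reject H₀.

23.658; reject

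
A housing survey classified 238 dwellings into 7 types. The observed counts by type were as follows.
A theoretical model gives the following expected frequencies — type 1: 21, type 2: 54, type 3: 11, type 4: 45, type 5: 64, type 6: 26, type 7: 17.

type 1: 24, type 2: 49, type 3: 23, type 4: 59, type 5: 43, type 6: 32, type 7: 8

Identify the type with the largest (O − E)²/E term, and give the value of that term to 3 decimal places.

type 3, 13.091

χ² = (24−21)²/21 + (49−54)²/54 + (23−11)²/11 + (59−45)²/45 + (43−64)²/64 + (32−26)²/26 + (8−17)²/17
   = 0.4286 + 0.4630 + 13.0909 + 4.3556 + 6.8906 + 1.3846 + 4.7647
The largest term is for type 3: 13.091.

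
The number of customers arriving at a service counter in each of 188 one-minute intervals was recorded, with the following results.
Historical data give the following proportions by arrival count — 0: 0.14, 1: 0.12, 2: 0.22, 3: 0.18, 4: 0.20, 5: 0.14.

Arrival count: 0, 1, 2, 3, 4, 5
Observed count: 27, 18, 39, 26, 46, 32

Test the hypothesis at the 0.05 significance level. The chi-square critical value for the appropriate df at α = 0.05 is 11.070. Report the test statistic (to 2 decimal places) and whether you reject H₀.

Expected counts E_i = n·p_i: 188×0.14 = 26.32, 188×0.12 = 22.56, 188×0.22 = 41.36, 188×0.18 = 33.84, 188×0.20 = 37.6, 188×0.14 = 26.32.
cat         O        E   (O−E)²/E
0          27    26.32      0.018
1          18    22.56      0.922
2          39    41.36      0.135
3          26    33.84      1.816
4          46     37.6      1.877
5          32    26.32      1.226
Sum = 5.99
df = 5. Since 5.99 < 11.070, we do not reject H₀.

5.99; do not reject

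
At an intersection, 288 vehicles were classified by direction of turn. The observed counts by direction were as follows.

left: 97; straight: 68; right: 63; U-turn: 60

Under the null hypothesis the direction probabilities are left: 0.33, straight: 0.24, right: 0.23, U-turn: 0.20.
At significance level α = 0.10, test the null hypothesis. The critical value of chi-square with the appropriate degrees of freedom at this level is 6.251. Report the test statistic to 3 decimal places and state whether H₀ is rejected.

Expected counts E_i = n·p_i: 288×0.33 = 95.04, 288×0.24 = 69.12, 288×0.23 = 66.24, 288×0.20 = 57.6.
cat           O        E   (O−E)²/E
left         97    95.04     0.0404
straight     68    69.12     0.0181
right        63    66.24     0.1585
U-turn       60     57.6     0.1000
Sum = 0.317
df = 3. Since 0.317 < 6.251, we do not reject H₀.

0.317; do not reject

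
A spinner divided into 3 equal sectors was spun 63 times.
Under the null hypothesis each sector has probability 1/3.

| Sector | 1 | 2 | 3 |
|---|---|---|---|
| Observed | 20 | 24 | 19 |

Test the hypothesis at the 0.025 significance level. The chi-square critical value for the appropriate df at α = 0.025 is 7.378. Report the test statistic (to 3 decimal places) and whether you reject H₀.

0.667; do not reject

Under H₀ each category has probability 1/3, so each expected count is 63/3 = 21.
1: (20 − 21)²/21 = 1/21 = 0.0476
2: (24 − 21)²/21 = 9/21 = 0.4286
3: (19 − 21)²/21 = 4/21 = 0.1905
Sum = 0.667
df = 2. Since 0.667 < 7.378, we do not reject H₀.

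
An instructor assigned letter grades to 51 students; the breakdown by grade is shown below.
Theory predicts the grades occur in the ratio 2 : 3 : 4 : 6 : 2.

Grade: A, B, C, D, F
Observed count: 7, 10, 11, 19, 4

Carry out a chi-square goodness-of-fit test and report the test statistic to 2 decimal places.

Ratio total = 17. Expected counts: 51×2/17 = 6, 51×3/17 = 9, 51×4/17 = 12, 51×6/17 = 18, 51×2/17 = 6.
χ² = (7−6)²/6 + (10−9)²/9 + (11−12)²/12 + (19−18)²/18 + (4−6)²/6
   = 0.167 + 0.111 + 0.083 + 0.056 + 0.667
Sum = 1.08

1.08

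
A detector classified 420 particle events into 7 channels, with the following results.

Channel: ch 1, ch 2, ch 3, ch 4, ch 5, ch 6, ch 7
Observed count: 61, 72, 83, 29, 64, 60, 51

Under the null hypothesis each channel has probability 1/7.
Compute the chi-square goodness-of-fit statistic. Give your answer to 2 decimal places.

Expected count for each of the 7 categories: 420/7 = 60.
ch 1: (61 − 60)²/60 = 1/60 = 0.017
ch 2: (72 − 60)²/60 = 144/60 = 2.400
ch 3: (83 − 60)²/60 = 529/60 = 8.817
ch 4: (29 − 60)²/60 = 961/60 = 16.017
ch 5: (64 − 60)²/60 = 16/60 = 0.267
ch 6: (60 − 60)²/60 = 0/60 = 0.000
ch 7: (51 − 60)²/60 = 81/60 = 1.350
Sum = 28.87

28.87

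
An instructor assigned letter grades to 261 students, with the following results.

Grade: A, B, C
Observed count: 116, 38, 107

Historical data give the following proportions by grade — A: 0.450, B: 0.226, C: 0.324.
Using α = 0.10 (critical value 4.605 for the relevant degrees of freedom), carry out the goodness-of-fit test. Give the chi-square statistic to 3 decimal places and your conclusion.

Expected counts E_i = n·p_i: 261×0.450 = 117.45, 261×0.226 = 58.986, 261×0.324 = 84.564.
χ² = (116−117.45)²/117.45 + (38−58.986)²/58.986 + (107−84.564)²/84.564
   = 0.0179 + 7.4664 + 5.9526
Sum = 13.437
df = 2. Since 13.437 > 4.605, we reject H₀.

13.437; reject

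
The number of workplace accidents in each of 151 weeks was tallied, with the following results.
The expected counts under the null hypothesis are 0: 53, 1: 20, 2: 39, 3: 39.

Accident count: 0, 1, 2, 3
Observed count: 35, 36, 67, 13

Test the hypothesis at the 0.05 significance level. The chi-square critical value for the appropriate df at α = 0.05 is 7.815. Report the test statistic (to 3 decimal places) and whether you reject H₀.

56.349; reject

χ² = (35−53)²/53 + (36−20)²/20 + (67−39)²/39 + (13−39)²/39
   = 6.1132 + 12.8000 + 20.1026 + 17.3333
Sum = 56.349
df = 3. Since 56.349 > 7.815, we reject H₀.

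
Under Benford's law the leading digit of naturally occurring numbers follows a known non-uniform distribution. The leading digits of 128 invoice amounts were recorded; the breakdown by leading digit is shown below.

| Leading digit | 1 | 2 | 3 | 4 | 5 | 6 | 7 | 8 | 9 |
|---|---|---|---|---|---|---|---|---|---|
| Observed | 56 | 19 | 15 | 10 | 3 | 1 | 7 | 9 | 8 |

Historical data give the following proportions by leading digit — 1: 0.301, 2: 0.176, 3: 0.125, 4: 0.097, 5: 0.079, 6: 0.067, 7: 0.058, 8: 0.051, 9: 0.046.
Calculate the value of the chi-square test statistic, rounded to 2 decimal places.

Expected counts E_i = n·p_i: 128×0.301 = 38.528, 128×0.176 = 22.528, 128×0.125 = 16, 128×0.097 = 12.416, 128×0.079 = 10.112, 128×0.067 = 8.576, 128×0.058 = 7.424, 128×0.051 = 6.528, 128×0.046 = 5.888.
χ² = (56−38.528)²/38.528 + (19−22.528)²/22.528 + (15−16)²/16 + (10−12.416)²/12.416 + (3−10.112)²/10.112 + (1−8.576)²/8.576 + (7−7.424)²/7.424 + (9−6.528)²/6.528 + (8−5.888)²/5.888
   = 7.923 + 0.553 + 0.063 + 0.470 + 5.002 + 6.693 + 0.024 + 0.936 + 0.758
Sum = 22.42

22.42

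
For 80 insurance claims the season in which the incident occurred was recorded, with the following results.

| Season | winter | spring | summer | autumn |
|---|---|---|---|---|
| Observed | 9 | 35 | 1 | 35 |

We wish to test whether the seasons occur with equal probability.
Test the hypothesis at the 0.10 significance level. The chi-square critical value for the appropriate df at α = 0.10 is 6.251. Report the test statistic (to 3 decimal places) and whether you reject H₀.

46.600; reject

Under H₀ each category has probability 1/4, so each expected count is 80/4 = 20.
cat         O        E   (O−E)²/E
winter      9       20     6.0500
spring     35       20    11.2500
summer      1       20    18.0500
autumn     35       20    11.2500
Sum = 46.600
df = 3. Since 46.600 > 6.251, we reject H₀.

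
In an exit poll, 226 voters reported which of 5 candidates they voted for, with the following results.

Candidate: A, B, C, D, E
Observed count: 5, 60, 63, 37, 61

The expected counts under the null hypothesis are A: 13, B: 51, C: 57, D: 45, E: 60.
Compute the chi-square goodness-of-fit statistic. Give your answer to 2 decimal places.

A: (5 − 13)²/13 = 64/13 = 4.923
B: (60 − 51)²/51 = 81/51 = 1.588
C: (63 − 57)²/57 = 36/57 = 0.632
D: (37 − 45)²/45 = 64/45 = 1.422
E: (61 − 60)²/60 = 1/60 = 0.017
Sum = 8.58

8.58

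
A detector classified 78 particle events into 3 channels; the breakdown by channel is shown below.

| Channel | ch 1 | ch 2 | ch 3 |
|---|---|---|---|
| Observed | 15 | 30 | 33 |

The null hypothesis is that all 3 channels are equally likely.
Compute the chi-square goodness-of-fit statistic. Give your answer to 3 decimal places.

Expected count for each of the 3 categories: 78/3 = 26.
χ² = (15−26)²/26 + (30−26)²/26 + (33−26)²/26
   = 4.6538 + 0.6154 + 1.8846
Sum = 7.154

7.154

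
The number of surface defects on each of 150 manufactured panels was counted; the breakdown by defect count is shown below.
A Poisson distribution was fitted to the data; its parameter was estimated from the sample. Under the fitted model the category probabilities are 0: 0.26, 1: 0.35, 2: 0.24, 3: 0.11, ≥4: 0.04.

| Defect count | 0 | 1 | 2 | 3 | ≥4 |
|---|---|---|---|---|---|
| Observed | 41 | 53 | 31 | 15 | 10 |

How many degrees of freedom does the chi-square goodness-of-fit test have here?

There are k = 5 categories and 1 parameter estimated from the data, so df = 5 − 1 − 1 = 3.

3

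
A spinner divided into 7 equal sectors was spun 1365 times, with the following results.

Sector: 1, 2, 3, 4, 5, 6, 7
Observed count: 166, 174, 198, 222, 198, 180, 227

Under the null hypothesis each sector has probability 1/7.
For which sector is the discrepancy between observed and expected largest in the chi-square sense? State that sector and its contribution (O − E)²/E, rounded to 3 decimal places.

7, 5.251

Expected count for each of the 7 categories: 1365/7 = 195.
χ² = (166−195)²/195 + (174−195)²/195 + (198−195)²/195 + (222−195)²/195 + (198−195)²/195 + (180−195)²/195 + (227−195)²/195
   = 4.3128 + 2.2615 + 0.0462 + 3.7385 + 0.0462 + 1.1538 + 5.2513
The largest term is for 7: 5.251.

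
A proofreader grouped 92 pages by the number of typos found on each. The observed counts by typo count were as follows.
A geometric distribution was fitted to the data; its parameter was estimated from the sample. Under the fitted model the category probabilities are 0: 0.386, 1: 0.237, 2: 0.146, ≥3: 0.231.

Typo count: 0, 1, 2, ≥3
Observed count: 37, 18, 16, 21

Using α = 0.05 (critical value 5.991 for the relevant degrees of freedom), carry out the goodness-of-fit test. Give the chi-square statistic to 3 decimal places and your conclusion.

1.220; do not reject

Expected counts E_i = n·p_i: 92×0.386 = 35.512, 92×0.237 = 21.804, 92×0.146 = 13.432, 92×0.231 = 21.252.
0: (37 − 35.512)²/35.512 = 2.214144/35.512 = 0.0623
1: (18 − 21.804)²/21.804 = 14.470416/21.804 = 0.6637
2: (16 − 13.432)²/13.432 = 6.594624/13.432 = 0.4910
≥3: (21 − 21.252)²/21.252 = 0.063504/21.252 = 0.0030
Sum = 1.220
df = 2. Since 1.220 < 5.991, we do not reject H₀.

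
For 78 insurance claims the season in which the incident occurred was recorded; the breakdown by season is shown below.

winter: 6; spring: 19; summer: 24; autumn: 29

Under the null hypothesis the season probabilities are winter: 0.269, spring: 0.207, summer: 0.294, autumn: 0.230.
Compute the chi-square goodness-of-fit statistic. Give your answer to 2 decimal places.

Expected counts E_i = n·p_i: 78×0.269 = 20.982, 78×0.207 = 16.146, 78×0.294 = 22.932, 78×0.230 = 17.94.
winter: (6 − 20.982)²/20.982 = 224.460324/20.982 = 10.698
spring: (19 − 16.146)²/16.146 = 8.145316/16.146 = 0.504
summer: (24 − 22.932)²/22.932 = 1.140624/22.932 = 0.050
autumn: (29 − 17.94)²/17.94 = 122.3236/17.94 = 6.818
Sum = 18.07

18.07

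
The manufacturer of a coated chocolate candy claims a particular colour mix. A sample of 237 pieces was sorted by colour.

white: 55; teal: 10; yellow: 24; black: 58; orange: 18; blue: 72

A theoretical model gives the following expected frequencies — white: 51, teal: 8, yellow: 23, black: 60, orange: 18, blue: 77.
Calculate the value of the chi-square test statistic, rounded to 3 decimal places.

1.249

white: (55 − 51)²/51 = 16/51 = 0.3137
teal: (10 − 8)²/8 = 4/8 = 0.5000
yellow: (24 − 23)²/23 = 1/23 = 0.0435
black: (58 − 60)²/60 = 4/60 = 0.0667
orange: (18 − 18)²/18 = 0/18 = 0.0000
blue: (72 − 77)²/77 = 25/77 = 0.3247
Sum = 1.249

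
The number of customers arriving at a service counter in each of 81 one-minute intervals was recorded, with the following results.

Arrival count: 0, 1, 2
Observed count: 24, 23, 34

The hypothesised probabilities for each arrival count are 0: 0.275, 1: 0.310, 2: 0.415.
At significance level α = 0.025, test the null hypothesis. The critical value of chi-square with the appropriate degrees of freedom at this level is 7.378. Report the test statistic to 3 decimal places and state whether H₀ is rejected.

Expected counts E_i = n·p_i: 81×0.275 = 22.275, 81×0.310 = 25.11, 81×0.415 = 33.615.
χ² = (24−22.275)²/22.275 + (23−25.11)²/25.11 + (34−33.615)²/33.615
   = 0.1336 + 0.1773 + 0.0044
Sum = 0.315
df = 2. Since 0.315 < 7.378, we do not reject H₀.

0.315; do not reject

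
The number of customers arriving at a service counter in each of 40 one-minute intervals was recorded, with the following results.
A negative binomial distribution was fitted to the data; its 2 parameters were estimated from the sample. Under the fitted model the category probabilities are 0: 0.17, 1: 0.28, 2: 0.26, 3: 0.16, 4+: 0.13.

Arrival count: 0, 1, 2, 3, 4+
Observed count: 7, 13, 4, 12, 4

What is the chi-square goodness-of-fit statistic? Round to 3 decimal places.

9.411

Expected counts E_i = n·p_i: 40×0.17 = 6.8, 40×0.28 = 11.2, 40×0.26 = 10.4, 40×0.16 = 6.4, 40×0.13 = 5.2.
χ² = (7−6.8)²/6.8 + (13−11.2)²/11.2 + (4−10.4)²/10.4 + (12−6.4)²/6.4 + (4−5.2)²/5.2
   = 0.0059 + 0.2893 + 3.9385 + 4.9000 + 0.2769
Sum = 9.411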